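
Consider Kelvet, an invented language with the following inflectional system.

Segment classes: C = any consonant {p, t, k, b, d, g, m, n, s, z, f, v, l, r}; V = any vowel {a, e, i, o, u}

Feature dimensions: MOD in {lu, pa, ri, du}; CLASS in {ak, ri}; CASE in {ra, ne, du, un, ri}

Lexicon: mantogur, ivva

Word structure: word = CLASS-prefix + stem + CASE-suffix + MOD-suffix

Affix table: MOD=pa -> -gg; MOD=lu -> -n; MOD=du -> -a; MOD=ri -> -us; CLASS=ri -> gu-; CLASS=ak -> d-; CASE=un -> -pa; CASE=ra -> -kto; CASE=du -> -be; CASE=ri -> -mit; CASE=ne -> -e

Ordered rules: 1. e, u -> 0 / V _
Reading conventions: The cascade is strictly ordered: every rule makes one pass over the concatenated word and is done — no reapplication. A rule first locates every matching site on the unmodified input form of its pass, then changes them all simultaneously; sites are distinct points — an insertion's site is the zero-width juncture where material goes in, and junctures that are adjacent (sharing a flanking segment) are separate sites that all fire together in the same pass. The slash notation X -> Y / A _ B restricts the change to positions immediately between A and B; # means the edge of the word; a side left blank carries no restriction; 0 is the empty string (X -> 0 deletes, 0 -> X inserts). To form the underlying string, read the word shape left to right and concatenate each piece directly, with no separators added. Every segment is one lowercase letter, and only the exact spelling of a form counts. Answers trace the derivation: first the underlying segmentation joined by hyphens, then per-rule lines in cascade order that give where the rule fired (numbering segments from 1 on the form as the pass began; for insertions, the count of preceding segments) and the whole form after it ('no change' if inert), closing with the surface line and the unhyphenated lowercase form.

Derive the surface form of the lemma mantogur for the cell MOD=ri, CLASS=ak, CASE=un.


underlying: d-mantogur-pa-us
1. e, u -> 0 / V _: fires at position(s) 12: dmantogurpas
surface: dmantogurpas


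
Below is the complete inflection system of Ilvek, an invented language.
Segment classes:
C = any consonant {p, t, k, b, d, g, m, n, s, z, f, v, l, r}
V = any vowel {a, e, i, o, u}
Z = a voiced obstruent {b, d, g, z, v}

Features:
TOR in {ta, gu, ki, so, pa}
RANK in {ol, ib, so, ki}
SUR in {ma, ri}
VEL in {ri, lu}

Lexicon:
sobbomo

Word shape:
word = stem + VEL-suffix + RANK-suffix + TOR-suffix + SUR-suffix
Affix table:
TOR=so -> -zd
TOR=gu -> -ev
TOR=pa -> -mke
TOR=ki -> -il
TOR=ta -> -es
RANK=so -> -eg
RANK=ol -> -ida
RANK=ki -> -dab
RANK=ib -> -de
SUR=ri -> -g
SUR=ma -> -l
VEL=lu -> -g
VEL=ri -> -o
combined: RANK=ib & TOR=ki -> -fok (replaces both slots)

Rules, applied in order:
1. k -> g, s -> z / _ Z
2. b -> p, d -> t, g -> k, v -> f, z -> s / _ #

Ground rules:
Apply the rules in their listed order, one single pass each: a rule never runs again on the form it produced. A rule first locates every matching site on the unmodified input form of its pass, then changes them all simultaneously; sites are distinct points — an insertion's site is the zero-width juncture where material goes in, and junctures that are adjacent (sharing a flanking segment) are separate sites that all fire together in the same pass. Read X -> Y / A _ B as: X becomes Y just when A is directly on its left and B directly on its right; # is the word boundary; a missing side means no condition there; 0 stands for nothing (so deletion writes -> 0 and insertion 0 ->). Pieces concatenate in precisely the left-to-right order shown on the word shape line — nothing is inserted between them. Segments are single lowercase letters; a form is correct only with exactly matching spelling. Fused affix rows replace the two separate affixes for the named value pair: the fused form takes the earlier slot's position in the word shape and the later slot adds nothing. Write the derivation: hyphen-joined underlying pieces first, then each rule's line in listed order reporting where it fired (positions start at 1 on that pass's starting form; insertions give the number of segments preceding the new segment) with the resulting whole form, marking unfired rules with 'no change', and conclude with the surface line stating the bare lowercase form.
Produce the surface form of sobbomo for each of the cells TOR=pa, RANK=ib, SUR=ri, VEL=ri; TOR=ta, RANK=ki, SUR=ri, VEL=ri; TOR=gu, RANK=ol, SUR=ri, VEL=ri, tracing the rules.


cell TOR=pa, RANK=ib, SUR=ri, VEL=ri:
underlying: sobbomo-o-de-mke-g
1. k -> g, s -> z / _ Z: no change
2. b -> p, d -> t, g -> k, v -> f, z -> s / _ #: fires at position(s) 14: sobbomoodemkek
surface: sobbomoodemkek

cell TOR=ta, RANK=ki, SUR=ri, VEL=ri:
underlying: sobbomo-o-dab-es-g
1. k -> g, s -> z / _ Z: fires at position(s) 13: sobbomoodabezg
2. b -> p, d -> t, g -> k, v -> f, z -> s / _ #: fires at position(s) 14: sobbomoodabezk
surface: sobbomoodabezk

cell TOR=gu, RANK=ol, SUR=ri, VEL=ri:
underlying: sobbomo-o-ida-ev-g
1. k -> g, s -> z / _ Z: no change
2. b -> p, d -> t, g -> k, v -> f, z -> s / _ #: fires at position(s) 14: sobbomooidaevk
surface: sobbomooidaevk


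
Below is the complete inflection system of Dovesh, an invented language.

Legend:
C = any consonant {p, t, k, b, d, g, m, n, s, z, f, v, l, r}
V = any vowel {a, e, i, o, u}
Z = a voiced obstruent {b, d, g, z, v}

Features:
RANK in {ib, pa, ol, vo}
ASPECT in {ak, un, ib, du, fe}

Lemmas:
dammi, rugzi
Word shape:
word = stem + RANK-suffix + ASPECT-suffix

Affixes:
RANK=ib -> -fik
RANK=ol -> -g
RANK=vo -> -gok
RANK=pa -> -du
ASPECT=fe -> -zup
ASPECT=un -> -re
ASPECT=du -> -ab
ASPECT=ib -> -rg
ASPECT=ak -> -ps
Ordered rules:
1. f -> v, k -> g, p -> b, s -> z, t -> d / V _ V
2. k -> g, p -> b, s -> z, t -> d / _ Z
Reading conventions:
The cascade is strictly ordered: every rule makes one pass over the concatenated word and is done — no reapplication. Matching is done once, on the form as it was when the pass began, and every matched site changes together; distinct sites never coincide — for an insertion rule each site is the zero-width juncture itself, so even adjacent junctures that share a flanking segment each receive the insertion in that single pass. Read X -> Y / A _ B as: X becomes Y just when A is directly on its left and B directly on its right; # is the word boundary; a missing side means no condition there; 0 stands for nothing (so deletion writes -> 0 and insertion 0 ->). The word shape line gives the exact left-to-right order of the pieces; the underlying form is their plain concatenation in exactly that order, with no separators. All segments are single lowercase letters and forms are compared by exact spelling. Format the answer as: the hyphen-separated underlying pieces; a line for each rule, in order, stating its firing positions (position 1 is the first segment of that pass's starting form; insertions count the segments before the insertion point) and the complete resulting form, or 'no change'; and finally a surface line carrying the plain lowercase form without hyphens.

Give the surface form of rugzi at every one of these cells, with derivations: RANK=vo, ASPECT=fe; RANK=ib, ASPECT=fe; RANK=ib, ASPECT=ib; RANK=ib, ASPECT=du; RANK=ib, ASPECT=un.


cell RANK=vo, ASPECT=fe:
underlying: rugzi-gok-zup
1. f -> v, k -> g, p -> b, s -> z, t -> d / V _ V: no change
2. k -> g, p -> b, s -> z, t -> d / _ Z: fires at position(s) 8: rugzigogzup
surface: rugzigogzup

cell RANK=ib, ASPECT=fe:
underlying: rugzi-fik-zup
1. f -> v, k -> g, p -> b, s -> z, t -> d / V _ V: fires at position(s) 6: rugzivikzup
2. k -> g, p -> b, s -> z, t -> d / _ Z: fires at position(s) 8: rugzivigzup
surface: rugzivigzup

cell RANK=ib, ASPECT=ib:
underlying: rugzi-fik-rg
1. f -> v, k -> g, p -> b, s -> z, t -> d / V _ V: fires at position(s) 6: rugzivikrg
2. k -> g, p -> b, s -> z, t -> d / _ Z: no change
surface: rugzivikrg

cell RANK=ib, ASPECT=du:
underlying: rugzi-fik-ab
1. f -> v, k -> g, p -> b, s -> z, t -> d / V _ V: fires at position(s) 6, 8: rugzivigab
2. k -> g, p -> b, s -> z, t -> d / _ Z: no change
surface: rugzivigab

cell RANK=ib, ASPECT=un:
underlying: rugzi-fik-re
1. f -> v, k -> g, p -> b, s -> z, t -> d / V _ V: fires at position(s) 6: rugzivikre
2. k -> g, p -> b, s -> z, t -> d / _ Z: no change
surface: rugzivikre


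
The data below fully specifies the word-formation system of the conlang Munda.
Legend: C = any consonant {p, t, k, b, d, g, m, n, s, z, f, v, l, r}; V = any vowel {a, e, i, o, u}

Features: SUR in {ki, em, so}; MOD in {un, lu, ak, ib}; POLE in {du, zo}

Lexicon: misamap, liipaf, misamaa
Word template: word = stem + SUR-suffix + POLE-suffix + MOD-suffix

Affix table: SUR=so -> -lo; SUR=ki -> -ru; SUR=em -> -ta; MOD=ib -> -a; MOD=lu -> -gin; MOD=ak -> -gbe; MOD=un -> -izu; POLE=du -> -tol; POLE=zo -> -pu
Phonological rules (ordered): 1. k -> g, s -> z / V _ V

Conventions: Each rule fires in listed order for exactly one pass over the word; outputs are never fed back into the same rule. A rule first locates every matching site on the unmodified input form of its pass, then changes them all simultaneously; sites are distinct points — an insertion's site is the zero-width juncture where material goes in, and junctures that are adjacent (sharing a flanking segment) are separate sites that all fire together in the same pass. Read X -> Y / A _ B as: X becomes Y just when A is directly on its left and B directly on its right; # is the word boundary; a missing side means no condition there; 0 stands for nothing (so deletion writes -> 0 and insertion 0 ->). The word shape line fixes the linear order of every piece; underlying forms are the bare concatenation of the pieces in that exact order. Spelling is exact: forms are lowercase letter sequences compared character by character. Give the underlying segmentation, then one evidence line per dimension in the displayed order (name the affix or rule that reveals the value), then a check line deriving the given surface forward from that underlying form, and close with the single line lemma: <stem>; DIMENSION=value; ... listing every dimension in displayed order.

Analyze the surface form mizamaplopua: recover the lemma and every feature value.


underlying: misamap-lo-pu-a
SUR=so - signalled by the affix -lo
MOD=ib - signalled by the affix -a
POLE=zo - signalled by the affix -pu
check: misamaplopua -> mizamaplopua
lemma: misamap; SUR=so; MOD=ib; POLE=zo


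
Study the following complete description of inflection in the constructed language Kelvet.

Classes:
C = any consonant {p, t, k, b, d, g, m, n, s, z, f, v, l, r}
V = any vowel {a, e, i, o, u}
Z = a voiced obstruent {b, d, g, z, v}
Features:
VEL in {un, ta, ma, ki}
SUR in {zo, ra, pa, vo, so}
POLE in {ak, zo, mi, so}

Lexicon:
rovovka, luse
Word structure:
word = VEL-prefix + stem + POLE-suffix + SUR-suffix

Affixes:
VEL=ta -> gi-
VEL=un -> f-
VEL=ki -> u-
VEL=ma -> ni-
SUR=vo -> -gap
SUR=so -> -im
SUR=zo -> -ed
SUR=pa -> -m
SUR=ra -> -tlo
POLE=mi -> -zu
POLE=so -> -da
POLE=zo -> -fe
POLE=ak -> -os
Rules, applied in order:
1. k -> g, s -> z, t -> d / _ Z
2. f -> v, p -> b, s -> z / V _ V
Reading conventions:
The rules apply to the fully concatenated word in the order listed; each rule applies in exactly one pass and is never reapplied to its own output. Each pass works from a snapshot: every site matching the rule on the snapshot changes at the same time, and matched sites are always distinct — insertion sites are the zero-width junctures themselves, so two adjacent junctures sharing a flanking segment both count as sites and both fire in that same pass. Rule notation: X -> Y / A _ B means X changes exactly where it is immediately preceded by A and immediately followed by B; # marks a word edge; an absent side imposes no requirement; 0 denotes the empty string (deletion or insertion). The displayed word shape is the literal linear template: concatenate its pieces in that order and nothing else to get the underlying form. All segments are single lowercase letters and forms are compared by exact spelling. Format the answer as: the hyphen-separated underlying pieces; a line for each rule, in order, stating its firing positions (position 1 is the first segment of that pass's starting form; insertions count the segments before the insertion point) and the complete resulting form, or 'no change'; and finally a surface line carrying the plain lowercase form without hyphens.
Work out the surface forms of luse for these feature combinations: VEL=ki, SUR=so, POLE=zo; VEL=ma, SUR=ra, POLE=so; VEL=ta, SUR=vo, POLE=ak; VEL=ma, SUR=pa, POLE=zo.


cell VEL=ki, SUR=so, POLE=zo:
underlying: u-luse-fe-im
1. k -> g, s -> z, t -> d / _ Z: no change
2. f -> v, p -> b, s -> z / V _ V: fires at position(s) 4, 6: uluzeveim
surface: uluzeveim

cell VEL=ma, SUR=ra, POLE=so:
underlying: ni-luse-da-tlo
1. k -> g, s -> z, t -> d / _ Z: no change
2. f -> v, p -> b, s -> z / V _ V: fires at position(s) 5: niluzedatlo
surface: niluzedatlo

cell VEL=ta, SUR=vo, POLE=ak:
underlying: gi-luse-os-gap
1. k -> g, s -> z, t -> d / _ Z: fires at position(s) 8: giluseozgap
2. f -> v, p -> b, s -> z / V _ V: fires at position(s) 5: giluzeozgap
surface: giluzeozgap

cell VEL=ma, SUR=pa, POLE=zo:
underlying: ni-luse-fe-m
1. k -> g, s -> z, t -> d / _ Z: no change
2. f -> v, p -> b, s -> z / V _ V: fires at position(s) 5, 7: niluzevem
surface: niluzevem


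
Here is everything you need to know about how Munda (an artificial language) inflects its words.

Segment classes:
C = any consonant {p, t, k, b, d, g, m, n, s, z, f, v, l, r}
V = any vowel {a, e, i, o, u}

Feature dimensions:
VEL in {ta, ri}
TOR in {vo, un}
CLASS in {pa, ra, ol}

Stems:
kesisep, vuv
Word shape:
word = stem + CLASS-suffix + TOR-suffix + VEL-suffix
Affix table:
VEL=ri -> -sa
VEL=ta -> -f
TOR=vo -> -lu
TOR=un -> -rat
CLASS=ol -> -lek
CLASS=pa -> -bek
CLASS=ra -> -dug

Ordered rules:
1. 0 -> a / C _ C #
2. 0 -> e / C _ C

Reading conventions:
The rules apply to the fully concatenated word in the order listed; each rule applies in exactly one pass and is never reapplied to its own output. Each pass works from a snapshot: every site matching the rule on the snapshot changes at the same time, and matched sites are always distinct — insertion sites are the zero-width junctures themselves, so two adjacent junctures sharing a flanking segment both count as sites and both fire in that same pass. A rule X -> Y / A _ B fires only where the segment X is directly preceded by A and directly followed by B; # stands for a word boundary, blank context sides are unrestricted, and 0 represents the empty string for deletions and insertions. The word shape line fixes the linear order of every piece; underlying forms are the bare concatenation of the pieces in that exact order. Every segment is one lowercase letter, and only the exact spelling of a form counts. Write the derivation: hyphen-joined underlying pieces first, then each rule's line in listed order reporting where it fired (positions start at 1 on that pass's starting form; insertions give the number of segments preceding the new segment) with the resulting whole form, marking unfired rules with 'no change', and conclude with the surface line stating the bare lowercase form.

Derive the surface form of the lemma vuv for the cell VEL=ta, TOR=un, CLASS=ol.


underlying: vuv-lek-rat-f
1. 0 -> a / C _ C #: inserts after position(s) 9: vuvlekrataf
2. 0 -> e / C _ C: inserts after position(s) 3, 6: vuvelekerataf
surface: vuvelekerataf


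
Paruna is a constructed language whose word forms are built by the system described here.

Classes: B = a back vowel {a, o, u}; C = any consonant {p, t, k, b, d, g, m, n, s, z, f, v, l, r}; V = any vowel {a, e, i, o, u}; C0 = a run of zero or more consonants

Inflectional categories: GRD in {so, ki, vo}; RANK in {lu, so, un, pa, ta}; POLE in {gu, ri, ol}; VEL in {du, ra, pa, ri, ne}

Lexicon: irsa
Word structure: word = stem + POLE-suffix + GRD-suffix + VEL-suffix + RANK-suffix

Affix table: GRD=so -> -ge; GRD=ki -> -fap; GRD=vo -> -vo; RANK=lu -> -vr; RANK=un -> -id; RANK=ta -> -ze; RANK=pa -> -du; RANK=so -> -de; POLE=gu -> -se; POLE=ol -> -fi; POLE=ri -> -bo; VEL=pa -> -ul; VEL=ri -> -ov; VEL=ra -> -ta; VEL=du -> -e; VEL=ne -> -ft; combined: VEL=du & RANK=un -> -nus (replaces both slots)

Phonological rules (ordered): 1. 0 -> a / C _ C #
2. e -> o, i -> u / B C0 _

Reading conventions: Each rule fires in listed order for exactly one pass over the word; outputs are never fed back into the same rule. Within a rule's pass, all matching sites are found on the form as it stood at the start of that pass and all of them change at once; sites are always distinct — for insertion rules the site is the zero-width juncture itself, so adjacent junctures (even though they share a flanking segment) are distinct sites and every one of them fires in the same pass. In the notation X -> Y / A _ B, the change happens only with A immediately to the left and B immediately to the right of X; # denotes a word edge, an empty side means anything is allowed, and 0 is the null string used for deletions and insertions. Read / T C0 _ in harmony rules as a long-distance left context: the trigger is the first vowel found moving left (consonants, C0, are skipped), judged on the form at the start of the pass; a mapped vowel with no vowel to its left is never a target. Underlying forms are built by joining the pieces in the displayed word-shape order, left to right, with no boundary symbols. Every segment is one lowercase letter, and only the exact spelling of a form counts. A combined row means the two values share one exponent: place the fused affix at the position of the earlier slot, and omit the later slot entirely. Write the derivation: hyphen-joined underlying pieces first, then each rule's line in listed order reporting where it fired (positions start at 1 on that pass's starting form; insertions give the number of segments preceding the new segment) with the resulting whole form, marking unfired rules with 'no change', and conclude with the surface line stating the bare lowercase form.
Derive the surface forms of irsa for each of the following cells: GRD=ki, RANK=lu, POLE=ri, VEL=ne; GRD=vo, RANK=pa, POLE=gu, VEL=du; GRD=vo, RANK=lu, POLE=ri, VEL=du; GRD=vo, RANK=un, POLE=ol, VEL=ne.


cell GRD=ki, RANK=lu, POLE=ri, VEL=ne:
underlying: irsa-bo-fap-ft-vr
1. 0 -> a / C _ C #: inserts after position(s) 12: irsabofapftvar
2. e -> o, i -> u / B C0 _: no change
surface: irsabofapftvar

cell GRD=vo, RANK=pa, POLE=gu, VEL=du:
underlying: irsa-se-vo-e-du
1. 0 -> a / C _ C #: no change
2. e -> o, i -> u / B C0 _: fires at position(s) 6, 9: irsasovoodu
surface: irsasovoodu

cell GRD=vo, RANK=lu, POLE=ri, VEL=du:
underlying: irsa-bo-vo-e-vr
1. 0 -> a / C _ C #: inserts after position(s) 10: irsabovoevar
2. e -> o, i -> u / B C0 _: fires at position(s) 9: irsabovoovar
surface: irsabovoovar

cell GRD=vo, RANK=un, POLE=ol, VEL=ne:
underlying: irsa-fi-vo-ft-id
1. 0 -> a / C _ C #: no change
2. e -> o, i -> u / B C0 _: fires at position(s) 6, 11: irsafuvoftud
surface: irsafuvoftud


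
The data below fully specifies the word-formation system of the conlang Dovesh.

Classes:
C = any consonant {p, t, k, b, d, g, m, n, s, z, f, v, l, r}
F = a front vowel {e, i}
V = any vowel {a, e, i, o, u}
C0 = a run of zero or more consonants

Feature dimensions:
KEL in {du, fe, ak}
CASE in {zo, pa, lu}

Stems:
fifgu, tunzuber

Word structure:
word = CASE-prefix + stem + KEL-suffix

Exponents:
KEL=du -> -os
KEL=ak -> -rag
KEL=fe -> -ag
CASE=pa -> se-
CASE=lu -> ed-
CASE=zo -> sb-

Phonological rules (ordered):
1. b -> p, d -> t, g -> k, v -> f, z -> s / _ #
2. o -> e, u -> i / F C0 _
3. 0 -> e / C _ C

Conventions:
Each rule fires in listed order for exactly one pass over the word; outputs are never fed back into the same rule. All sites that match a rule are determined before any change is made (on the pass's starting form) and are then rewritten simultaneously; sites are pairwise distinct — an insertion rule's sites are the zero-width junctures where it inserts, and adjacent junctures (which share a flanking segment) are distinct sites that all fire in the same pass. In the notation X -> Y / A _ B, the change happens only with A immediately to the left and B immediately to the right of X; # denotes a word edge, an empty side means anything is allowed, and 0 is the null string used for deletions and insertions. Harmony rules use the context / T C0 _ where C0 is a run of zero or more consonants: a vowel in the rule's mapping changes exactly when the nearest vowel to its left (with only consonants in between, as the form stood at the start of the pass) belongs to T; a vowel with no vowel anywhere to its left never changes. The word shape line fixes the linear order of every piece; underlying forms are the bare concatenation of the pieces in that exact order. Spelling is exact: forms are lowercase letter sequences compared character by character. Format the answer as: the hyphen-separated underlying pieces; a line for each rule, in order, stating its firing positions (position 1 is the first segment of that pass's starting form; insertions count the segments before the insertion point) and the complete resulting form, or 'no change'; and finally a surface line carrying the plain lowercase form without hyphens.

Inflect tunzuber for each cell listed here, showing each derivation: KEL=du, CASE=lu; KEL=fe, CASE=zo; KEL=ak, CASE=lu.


cell KEL=du, CASE=lu:
underlying: ed-tunzuber-os
1. b -> p, d -> t, g -> k, v -> f, z -> s / _ #: no change
2. o -> e, u -> i / F C0 _: fires at position(s) 4, 11: edtinzuberes
3. 0 -> e / C _ C: inserts after position(s) 2, 5: edetinezuberes
surface: edetinezuberes

cell KEL=fe, CASE=zo:
underlying: sb-tunzuber-ag
1. b -> p, d -> t, g -> k, v -> f, z -> s / _ #: fires at position(s) 12: sbtunzuberak
2. o -> e, u -> i / F C0 _: no change
3. 0 -> e / C _ C: inserts after position(s) 1, 2, 5: sebetunezuberak
surface: sebetunezuberak

cell KEL=ak, CASE=lu:
underlying: ed-tunzuber-rag
1. b -> p, d -> t, g -> k, v -> f, z -> s / _ #: fires at position(s) 13: edtunzuberrak
2. o -> e, u -> i / F C0 _: fires at position(s) 4: edtinzuberrak
3. 0 -> e / C _ C: inserts after position(s) 2, 5, 10: edetinezubererak
surface: edetinezubererak


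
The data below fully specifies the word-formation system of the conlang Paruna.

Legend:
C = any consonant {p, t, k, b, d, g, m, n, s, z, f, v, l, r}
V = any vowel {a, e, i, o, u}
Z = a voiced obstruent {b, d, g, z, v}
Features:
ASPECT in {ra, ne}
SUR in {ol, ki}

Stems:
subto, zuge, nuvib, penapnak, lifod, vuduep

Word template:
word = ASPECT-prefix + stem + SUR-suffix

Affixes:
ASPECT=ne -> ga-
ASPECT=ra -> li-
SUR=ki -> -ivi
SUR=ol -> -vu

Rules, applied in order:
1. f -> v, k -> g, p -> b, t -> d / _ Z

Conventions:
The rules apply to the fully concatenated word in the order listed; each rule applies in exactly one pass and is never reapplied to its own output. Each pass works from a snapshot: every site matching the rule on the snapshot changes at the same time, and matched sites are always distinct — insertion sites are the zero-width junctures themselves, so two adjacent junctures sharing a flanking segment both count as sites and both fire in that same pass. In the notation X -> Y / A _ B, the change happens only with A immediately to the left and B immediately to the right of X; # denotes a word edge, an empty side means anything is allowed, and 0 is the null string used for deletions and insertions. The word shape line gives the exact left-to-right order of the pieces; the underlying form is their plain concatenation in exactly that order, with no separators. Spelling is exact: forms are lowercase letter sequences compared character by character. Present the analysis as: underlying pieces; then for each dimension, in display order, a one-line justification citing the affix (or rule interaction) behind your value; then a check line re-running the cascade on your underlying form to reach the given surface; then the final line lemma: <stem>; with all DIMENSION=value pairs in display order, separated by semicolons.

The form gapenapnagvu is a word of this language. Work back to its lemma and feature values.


underlying: ga-penapnak-vu
ASPECT=ne - signalled by the affix ga-
SUR=ol - signalled by the affix -vu
check: gapenapnakvu -> gapenapnagvu
lemma: penapnak; ASPECT=ne; SUR=ol


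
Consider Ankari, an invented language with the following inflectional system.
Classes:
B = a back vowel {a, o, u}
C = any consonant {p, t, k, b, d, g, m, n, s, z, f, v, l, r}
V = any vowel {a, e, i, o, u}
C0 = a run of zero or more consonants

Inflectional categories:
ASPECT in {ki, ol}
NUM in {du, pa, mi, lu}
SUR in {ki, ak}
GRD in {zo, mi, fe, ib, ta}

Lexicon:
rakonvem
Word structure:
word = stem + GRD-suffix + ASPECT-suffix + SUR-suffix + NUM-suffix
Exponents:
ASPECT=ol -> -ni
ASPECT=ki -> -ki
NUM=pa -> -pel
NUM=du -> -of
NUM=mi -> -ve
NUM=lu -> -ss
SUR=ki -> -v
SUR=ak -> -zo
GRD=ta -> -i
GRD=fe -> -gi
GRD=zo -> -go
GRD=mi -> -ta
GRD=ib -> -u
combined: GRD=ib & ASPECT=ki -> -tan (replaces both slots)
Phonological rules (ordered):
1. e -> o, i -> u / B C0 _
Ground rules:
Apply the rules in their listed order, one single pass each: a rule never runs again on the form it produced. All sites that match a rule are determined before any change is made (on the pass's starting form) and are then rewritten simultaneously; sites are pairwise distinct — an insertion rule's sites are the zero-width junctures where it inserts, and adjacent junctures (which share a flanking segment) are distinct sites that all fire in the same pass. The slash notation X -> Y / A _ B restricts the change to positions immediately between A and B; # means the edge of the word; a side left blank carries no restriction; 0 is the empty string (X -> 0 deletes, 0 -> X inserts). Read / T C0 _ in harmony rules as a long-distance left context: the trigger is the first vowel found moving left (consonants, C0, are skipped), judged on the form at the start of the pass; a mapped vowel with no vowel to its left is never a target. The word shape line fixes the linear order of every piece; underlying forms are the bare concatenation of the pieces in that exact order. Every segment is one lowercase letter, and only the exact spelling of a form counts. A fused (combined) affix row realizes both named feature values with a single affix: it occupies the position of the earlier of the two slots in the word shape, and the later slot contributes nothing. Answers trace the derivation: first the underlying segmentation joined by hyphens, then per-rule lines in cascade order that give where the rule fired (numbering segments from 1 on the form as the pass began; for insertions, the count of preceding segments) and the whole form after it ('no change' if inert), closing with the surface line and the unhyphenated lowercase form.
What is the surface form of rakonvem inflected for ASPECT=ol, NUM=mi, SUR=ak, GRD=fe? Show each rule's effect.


underlying: rakonvem-gi-ni-zo-ve
1. e -> o, i -> u / B C0 _: fires at position(s) 7, 16: rakonvomginizovo
surface: rakonvomginizovo


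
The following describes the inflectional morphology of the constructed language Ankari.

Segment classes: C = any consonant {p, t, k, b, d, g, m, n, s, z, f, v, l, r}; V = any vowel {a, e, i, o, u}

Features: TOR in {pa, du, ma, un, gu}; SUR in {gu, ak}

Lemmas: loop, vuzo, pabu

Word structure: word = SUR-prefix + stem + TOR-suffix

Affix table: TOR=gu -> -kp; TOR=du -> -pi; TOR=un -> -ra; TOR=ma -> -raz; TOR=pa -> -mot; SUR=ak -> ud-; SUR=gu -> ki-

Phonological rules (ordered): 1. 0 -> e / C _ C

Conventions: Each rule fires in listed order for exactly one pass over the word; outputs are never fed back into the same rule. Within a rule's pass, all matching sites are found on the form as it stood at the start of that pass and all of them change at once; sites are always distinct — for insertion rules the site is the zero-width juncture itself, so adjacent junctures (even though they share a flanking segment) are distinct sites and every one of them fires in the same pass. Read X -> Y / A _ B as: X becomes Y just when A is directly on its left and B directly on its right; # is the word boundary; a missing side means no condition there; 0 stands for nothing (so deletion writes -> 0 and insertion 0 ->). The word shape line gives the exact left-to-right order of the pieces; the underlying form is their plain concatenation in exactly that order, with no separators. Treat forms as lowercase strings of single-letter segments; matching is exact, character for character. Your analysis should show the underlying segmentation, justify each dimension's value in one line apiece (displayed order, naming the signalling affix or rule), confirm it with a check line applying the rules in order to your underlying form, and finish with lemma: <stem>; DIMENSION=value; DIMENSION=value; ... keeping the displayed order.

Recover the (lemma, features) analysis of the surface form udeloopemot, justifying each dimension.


underlying: ud-loop-mot
TOR=pa - signalled by the affix -mot
SUR=ak - signalled by the affix ud-
check: udloopmot -> udeloopemot
lemma: loop; TOR=pa; SUR=ak


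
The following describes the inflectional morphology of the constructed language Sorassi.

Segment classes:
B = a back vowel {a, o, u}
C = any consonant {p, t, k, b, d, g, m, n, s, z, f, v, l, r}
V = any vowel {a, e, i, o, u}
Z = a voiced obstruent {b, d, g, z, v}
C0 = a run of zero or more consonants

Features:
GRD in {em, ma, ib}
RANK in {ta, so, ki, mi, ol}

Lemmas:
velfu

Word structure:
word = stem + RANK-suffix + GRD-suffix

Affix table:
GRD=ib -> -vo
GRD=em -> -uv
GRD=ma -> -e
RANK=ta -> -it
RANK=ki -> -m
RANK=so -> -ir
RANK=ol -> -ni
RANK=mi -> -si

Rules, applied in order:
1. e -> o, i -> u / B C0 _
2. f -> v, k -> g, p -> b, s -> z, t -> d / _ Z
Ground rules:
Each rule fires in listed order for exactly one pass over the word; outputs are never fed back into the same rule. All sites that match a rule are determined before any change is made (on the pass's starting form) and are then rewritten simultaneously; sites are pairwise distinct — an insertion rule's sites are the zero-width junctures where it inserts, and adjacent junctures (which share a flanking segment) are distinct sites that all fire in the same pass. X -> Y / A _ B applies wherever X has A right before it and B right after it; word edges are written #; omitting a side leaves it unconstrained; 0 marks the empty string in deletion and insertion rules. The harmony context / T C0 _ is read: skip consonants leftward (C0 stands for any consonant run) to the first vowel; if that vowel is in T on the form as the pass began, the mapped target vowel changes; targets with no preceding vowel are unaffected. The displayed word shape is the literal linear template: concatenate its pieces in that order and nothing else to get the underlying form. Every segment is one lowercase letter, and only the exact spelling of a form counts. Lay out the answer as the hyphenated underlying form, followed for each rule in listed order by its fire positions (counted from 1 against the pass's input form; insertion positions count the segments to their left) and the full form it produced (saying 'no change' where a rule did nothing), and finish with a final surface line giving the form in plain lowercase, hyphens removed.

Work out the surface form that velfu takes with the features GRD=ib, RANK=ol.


underlying: velfu-ni-vo
1. e -> o, i -> u / B C0 _: fires at position(s) 7: velfunuvo
2. f -> v, k -> g, p -> b, s -> z, t -> d / _ Z: no change
surface: velfunuvo


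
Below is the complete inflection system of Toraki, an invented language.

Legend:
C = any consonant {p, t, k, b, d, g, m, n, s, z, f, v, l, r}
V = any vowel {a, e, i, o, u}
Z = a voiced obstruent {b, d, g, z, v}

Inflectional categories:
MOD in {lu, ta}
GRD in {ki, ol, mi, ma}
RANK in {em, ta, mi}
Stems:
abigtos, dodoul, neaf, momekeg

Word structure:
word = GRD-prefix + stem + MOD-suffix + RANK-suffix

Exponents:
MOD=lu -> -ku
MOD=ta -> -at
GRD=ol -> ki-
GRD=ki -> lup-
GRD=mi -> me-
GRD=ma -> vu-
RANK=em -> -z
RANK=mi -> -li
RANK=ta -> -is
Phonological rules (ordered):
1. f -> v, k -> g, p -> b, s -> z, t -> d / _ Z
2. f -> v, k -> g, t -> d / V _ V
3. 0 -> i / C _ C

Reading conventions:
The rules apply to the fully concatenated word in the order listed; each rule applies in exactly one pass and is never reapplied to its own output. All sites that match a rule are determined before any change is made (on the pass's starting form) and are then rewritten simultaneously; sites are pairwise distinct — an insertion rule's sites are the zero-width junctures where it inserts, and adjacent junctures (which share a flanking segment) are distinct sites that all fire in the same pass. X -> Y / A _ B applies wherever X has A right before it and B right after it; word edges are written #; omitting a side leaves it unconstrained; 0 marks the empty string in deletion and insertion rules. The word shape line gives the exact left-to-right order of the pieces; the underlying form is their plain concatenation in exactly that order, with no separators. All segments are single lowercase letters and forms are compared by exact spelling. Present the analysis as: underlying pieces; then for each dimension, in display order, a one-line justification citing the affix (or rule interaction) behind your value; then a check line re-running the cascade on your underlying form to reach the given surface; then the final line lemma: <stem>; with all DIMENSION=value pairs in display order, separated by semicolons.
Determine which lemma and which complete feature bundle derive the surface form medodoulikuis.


underlying: me-dodoul-ku-is
MOD=lu - signalled by the affix -ku
GRD=mi - signalled by the affix me-
RANK=ta - signalled by the affix -is
check: medodoulkuis -> medodoulkuis -> medodoulkuis -> medodoulikuis
lemma: dodoul; MOD=lu; GRD=mi; RANK=ta


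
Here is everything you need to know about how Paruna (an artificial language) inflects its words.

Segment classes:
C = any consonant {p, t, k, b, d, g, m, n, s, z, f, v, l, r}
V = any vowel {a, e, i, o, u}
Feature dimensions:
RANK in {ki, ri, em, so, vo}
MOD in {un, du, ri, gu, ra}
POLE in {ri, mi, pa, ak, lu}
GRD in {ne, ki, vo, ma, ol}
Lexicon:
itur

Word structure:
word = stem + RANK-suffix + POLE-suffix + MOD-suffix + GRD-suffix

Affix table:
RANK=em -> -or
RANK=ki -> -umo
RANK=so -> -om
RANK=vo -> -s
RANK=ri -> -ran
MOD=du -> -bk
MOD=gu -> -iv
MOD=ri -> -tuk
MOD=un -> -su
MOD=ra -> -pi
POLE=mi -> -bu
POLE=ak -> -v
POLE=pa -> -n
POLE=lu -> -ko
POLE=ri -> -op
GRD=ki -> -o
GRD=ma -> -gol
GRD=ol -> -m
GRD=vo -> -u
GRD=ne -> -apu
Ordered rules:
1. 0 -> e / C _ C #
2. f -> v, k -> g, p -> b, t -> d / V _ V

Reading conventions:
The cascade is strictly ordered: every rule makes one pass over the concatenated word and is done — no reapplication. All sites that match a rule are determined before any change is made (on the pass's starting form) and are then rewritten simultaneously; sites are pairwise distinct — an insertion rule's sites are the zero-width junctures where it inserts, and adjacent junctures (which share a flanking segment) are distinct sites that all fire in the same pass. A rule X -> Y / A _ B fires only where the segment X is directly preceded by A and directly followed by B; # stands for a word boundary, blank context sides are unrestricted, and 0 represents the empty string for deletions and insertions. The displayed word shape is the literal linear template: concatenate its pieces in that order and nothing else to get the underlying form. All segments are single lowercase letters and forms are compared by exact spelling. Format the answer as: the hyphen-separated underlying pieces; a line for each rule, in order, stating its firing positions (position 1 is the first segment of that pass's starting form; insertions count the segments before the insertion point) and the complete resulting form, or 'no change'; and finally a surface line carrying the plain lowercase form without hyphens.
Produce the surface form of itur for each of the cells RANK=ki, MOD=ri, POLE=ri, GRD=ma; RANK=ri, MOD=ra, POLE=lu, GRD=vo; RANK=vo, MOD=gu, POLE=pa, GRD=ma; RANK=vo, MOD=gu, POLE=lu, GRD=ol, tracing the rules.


cell RANK=ki, MOD=ri, POLE=ri, GRD=ma:
underlying: itur-umo-op-tuk-gol
1. 0 -> e / C _ C #: no change
2. f -> v, k -> g, p -> b, t -> d / V _ V: fires at position(s) 2: idurumooptukgol
surface: idurumooptukgol

cell RANK=ri, MOD=ra, POLE=lu, GRD=vo:
underlying: itur-ran-ko-pi-u
1. 0 -> e / C _ C #: no change
2. f -> v, k -> g, p -> b, t -> d / V _ V: fires at position(s) 2, 10: idurrankobiu
surface: idurrankobiu

cell RANK=vo, MOD=gu, POLE=pa, GRD=ma:
underlying: itur-s-n-iv-gol
1. 0 -> e / C _ C #: no change
2. f -> v, k -> g, p -> b, t -> d / V _ V: fires at position(s) 2: idursnivgol
surface: idursnivgol

cell RANK=vo, MOD=gu, POLE=lu, GRD=ol:
underlying: itur-s-ko-iv-m
1. 0 -> e / C _ C #: inserts after position(s) 9: iturskoivem
2. f -> v, k -> g, p -> b, t -> d / V _ V: fires at position(s) 2: idurskoivem
surface: idurskoivem


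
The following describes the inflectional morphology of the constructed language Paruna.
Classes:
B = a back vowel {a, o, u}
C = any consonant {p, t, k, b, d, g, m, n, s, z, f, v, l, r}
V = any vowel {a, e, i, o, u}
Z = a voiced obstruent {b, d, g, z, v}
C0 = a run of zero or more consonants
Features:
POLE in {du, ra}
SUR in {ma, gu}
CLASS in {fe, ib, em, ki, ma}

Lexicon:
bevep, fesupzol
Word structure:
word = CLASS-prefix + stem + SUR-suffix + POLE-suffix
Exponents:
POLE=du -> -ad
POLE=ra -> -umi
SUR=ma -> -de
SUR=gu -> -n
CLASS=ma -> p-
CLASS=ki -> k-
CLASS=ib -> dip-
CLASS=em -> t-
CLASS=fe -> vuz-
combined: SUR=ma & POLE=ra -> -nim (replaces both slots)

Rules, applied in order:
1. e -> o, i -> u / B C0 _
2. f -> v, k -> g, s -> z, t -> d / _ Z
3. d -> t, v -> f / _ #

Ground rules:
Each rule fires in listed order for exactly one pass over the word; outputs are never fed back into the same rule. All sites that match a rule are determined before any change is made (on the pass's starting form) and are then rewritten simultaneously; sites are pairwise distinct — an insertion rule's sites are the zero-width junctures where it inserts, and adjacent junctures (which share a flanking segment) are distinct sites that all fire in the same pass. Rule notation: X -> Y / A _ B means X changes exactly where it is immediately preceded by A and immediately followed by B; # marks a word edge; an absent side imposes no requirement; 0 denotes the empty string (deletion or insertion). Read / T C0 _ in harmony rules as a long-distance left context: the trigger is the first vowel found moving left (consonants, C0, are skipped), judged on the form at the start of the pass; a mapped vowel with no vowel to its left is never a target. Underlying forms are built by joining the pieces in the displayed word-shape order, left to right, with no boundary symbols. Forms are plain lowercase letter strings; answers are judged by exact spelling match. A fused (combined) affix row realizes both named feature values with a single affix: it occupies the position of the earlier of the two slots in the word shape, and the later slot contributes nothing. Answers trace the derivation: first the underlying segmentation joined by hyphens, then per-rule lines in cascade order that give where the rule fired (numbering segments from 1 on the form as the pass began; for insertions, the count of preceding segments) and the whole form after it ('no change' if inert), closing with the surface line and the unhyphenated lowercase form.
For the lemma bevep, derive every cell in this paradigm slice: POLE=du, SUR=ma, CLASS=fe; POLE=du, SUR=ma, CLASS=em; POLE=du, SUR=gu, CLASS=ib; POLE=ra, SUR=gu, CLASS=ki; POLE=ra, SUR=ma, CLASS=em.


cell POLE=du, SUR=ma, CLASS=fe:
underlying: vuz-bevep-de-ad
1. e -> o, i -> u / B C0 _: fires at position(s) 5: vuzbovepdead
2. f -> v, k -> g, s -> z, t -> d / _ Z: no change
3. d -> t, v -> f / _ #: fires at position(s) 12: vuzbovepdeat
surface: vuzbovepdeat

cell POLE=du, SUR=ma, CLASS=em:
underlying: t-bevep-de-ad
1. e -> o, i -> u / B C0 _: no change
2. f -> v, k -> g, s -> z, t -> d / _ Z: fires at position(s) 1: dbevepdead
3. d -> t, v -> f / _ #: fires at position(s) 10: dbevepdeat
surface: dbevepdeat

cell POLE=du, SUR=gu, CLASS=ib:
underlying: dip-bevep-n-ad
1. e -> o, i -> u / B C0 _: no change
2. f -> v, k -> g, s -> z, t -> d / _ Z: no change
3. d -> t, v -> f / _ #: fires at position(s) 11: dipbevepnat
surface: dipbevepnat

cell POLE=ra, SUR=gu, CLASS=ki:
underlying: k-bevep-n-umi
1. e -> o, i -> u / B C0 _: fires at position(s) 10: kbevepnumu
2. f -> v, k -> g, s -> z, t -> d / _ Z: fires at position(s) 1: gbevepnumu
3. d -> t, v -> f / _ #: no change
surface: gbevepnumu

cell POLE=ra, SUR=ma, CLASS=em:
underlying: t-bevep-nim
1. e -> o, i -> u / B C0 _: no change
2. f -> v, k -> g, s -> z, t -> d / _ Z: fires at position(s) 1: dbevepnim
3. d -> t, v -> f / _ #: no change
surface: dbevepnim
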